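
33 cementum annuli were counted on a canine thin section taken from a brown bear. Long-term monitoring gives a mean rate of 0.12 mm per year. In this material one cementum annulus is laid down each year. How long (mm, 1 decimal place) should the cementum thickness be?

4.0 mm

The record spans 33 years at 0.12 mm per year.
Length ≈ 0.12 × 33 = 4.0 mm.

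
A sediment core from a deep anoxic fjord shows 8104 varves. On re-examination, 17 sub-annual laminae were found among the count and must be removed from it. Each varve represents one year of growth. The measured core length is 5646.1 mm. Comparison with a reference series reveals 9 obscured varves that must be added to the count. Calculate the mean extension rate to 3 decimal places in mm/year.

0.697 mm/year

Correcting the raw count gives 8104 − 17 + 9 = 8096 true varves.
Mean rate = 5646.1 mm / 8096 years ≈ 0.697 mm/year.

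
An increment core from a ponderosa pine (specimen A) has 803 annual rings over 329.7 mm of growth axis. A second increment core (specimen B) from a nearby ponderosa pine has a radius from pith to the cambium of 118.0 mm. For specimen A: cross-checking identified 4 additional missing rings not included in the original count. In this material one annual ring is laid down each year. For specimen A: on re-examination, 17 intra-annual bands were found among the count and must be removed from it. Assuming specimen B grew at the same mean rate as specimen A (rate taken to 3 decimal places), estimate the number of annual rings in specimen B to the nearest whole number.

283 annual rings

Specimen A: correcting the raw count gives 803 − 17 + 4 = 790 true annual rings.
A: Extension rate ≈ 329.7 / 790 = 0.417 mm per year.
For B, 118.0 / 0.417 = 282.97 years ≈ 283 annual rings.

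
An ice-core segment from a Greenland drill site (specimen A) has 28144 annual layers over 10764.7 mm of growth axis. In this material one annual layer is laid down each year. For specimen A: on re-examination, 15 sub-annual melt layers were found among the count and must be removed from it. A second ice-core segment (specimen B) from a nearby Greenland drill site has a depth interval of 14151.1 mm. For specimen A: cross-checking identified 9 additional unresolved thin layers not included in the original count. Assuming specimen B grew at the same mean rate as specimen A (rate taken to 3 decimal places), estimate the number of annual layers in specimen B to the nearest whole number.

Specimen A: adjusted count: 28144 − 15 + 9 = 28138 annual layers.
A: 10764.7 mm over 28138 years gives 10764.7 / 28138 ≈ 0.383 mm per year.
Specimen B: 14151.1 mm / 0.383 mm per year = 36948.04 years ≈ 36948 annual layers.

36948 annual layers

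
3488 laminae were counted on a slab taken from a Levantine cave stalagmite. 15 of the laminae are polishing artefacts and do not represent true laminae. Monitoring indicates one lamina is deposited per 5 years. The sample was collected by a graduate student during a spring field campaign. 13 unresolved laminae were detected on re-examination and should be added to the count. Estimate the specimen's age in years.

17430 years

Adjusted count: 3488 − 15 + 13 = 3486 laminae.
3486 laminae at 5 years each span 3486 × 5 = 17430 years.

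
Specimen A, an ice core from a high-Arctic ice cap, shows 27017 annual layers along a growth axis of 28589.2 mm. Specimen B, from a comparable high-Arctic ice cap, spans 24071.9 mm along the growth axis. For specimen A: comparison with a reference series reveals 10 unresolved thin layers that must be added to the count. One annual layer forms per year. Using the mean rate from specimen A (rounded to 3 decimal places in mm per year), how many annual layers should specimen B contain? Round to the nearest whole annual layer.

22752 annual layers

Specimen A: adjusted count: 27017 + 10 = 27027 annual layers.
A: Extension rate ≈ 28589.2 / 27027 = 1.058 mm/yr.
Specimen B: 24071.9 mm / 1.058 mm per year = 22752.27 years ≈ 22752 annual layers.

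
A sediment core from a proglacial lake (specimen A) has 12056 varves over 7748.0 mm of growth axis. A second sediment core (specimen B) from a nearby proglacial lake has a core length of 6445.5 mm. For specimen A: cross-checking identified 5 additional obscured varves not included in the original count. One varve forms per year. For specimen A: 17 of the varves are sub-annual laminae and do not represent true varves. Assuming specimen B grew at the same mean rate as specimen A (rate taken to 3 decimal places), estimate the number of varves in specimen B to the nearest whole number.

Specimen A: after corrections the count is 12056 − 17 + 5 = 12044 varves.
A: 7748.0 mm over 12044 years gives 7748.0 / 12044 ≈ 0.643 mm per year.
B spans 6445.5 / 0.643 = 10024.11 years ≈ 10024 varves.

10024 varves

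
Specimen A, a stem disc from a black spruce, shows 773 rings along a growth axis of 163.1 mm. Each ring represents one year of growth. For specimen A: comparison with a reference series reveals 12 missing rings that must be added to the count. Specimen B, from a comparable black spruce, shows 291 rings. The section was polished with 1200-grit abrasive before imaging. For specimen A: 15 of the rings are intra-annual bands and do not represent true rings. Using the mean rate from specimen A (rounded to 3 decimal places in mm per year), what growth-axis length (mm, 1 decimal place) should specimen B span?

Specimen A: after corrections the count is 773 − 15 + 12 = 770 rings.
A: Mean rate = 163.1 mm / 770 years ≈ 0.212 mm per year.
Length of B = 0.212 × 291 = 61.7 mm.

61.7 mm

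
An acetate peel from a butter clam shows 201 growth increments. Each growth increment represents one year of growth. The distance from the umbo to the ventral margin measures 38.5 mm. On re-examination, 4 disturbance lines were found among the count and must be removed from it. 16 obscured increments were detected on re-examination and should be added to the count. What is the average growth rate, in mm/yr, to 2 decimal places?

0.18 mm/yr

After corrections the count is 201 − 4 + 16 = 213 growth increments.
Extension rate ≈ 38.5 / 213 = 0.18 mm/yr.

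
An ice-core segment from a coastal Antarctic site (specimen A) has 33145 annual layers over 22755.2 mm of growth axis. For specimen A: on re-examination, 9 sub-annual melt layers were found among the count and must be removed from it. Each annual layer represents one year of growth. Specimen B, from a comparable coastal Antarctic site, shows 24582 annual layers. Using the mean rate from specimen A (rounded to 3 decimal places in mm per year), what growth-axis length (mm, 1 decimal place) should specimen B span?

Specimen A: correcting the raw count gives 33145 − 9 = 33136 true annual layers.
A: Extension rate ≈ 22755.2 / 33136 = 0.687 mm/year.
Length of B = 0.687 × 24582 = 16887.8 mm.

16887.8 mm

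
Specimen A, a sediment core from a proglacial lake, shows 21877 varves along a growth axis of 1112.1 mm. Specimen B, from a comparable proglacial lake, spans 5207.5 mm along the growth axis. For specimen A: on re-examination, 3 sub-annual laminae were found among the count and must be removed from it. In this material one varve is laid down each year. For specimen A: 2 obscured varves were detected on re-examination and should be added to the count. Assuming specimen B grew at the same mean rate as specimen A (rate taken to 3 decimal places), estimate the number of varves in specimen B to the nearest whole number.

Specimen A: after corrections the count is 21877 − 3 + 2 = 21876 varves.
A: 1112.1 mm over 21876 years gives 1112.1 / 21876 ≈ 0.051 mm per year.
B spans 5207.5 / 0.051 = 102107.84 years ≈ 102108 varves.

102108 varves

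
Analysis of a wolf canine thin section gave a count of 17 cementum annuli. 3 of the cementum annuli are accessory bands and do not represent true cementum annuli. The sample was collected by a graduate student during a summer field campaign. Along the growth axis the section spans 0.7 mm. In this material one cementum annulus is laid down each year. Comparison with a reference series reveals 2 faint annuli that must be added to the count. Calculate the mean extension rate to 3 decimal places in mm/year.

Adjusted count: 17 − 3 + 2 = 16 cementum annuli.
Extension rate ≈ 0.7 / 16 = 0.044 mm/year.

0.044 mm/year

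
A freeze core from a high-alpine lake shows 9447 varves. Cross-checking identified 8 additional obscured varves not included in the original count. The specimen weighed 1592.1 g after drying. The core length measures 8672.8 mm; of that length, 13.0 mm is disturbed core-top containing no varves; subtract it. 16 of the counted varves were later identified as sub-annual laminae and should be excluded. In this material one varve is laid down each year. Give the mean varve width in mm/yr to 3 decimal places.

0.917 mm/yr

Adjusted count: 9447 − 16 + 8 = 9439 varves.
The growth record spans 8672.8 − 13.0 = 8659.8 mm.
8659.8 mm over 9439 years gives 8659.8 / 9439 ≈ 0.917 mm/yr.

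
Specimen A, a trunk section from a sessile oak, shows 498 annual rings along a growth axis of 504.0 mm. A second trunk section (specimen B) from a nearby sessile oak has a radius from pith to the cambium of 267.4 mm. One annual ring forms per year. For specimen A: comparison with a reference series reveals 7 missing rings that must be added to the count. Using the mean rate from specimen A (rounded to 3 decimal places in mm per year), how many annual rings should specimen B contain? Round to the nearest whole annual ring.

268 annual rings

Specimen A: after corrections the count is 498 + 7 = 505 annual rings.
A: Mean rate = 504.0 mm / 505 years ≈ 0.998 mm/year.
For B, 267.4 / 0.998 = 267.94 years ≈ 268 annual rings.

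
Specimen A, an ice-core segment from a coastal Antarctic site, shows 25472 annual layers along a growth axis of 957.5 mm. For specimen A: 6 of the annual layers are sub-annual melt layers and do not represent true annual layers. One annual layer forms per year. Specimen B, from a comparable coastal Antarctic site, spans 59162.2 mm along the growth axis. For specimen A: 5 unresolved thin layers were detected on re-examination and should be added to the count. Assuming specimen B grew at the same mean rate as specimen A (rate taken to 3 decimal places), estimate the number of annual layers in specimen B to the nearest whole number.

1556900 annual layers

Specimen A: adjusted count: 25472 − 6 + 5 = 25471 annual layers.
A: Extension rate ≈ 957.5 / 25471 = 0.038 mm/year.
For B, 59162.2 / 0.038 = 1556900.00 years ≈ 1556900 annual layers.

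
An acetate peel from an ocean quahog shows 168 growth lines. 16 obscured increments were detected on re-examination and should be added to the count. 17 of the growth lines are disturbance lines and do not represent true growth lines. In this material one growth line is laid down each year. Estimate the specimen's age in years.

167 yr

Correcting the raw count gives 168 − 17 + 16 = 167 true growth lines.
One growth line per year makes the duration 167 years.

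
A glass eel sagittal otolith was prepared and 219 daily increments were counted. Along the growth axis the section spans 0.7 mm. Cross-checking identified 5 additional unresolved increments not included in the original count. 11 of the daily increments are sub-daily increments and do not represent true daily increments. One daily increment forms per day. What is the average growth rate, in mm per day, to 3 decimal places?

0.003 mm per day

Correcting the raw count gives 219 − 11 + 5 = 213 true daily increments.
Extension rate ≈ 0.7 / 213 = 0.003 mm per day.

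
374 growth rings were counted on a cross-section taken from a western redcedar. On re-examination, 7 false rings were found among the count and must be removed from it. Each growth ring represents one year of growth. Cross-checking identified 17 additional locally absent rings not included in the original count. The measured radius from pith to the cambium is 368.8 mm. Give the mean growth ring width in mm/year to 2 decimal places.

True growth ring count = 374 − 7 + 17 = 384.
368.8 mm over 384 years gives 368.8 / 384 ≈ 0.96 mm/year.

0.96 mm/year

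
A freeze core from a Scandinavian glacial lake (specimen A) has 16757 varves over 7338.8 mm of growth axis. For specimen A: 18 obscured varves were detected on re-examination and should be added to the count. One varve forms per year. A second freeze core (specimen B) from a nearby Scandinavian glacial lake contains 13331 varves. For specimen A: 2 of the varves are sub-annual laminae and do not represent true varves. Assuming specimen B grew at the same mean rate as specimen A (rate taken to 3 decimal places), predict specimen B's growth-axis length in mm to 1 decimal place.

5839.0 mm

Specimen A: adjusted count: 16757 − 2 + 18 = 16773 varves.
A: 7338.8 mm over 16773 years gives 7338.8 / 16773 ≈ 0.438 mm per year.
B's length ≈ 0.438 × 13331 = 5839.0 mm.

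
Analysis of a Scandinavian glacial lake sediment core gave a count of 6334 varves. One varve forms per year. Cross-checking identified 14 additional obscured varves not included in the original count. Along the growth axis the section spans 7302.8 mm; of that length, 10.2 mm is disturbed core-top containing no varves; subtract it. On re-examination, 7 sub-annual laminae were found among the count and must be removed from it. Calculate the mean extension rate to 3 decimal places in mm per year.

1.150 mm per year

Adjusted count: 6334 − 7 + 14 = 6341 varves.
The growth record spans 7302.8 − 10.2 = 7292.6 mm.
Extension rate ≈ 7292.6 / 6341 = 1.150 mm per year.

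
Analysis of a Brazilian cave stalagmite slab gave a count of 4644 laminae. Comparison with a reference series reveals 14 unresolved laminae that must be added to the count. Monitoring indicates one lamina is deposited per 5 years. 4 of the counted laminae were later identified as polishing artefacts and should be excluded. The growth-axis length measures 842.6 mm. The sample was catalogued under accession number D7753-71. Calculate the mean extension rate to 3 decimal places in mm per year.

0.036 mm per year

After corrections the count is 4644 − 4 + 14 = 4654 laminae.
At 5 years per lamina, 4654 × 5 = 23270 years.
Extension rate ≈ 842.6 / 23270 = 0.036 mm per year.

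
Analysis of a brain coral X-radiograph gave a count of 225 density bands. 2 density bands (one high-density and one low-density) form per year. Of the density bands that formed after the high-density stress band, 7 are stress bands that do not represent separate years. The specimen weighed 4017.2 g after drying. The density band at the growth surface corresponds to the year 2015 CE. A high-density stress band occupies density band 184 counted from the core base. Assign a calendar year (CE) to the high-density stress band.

1998 CE

The high-density stress band sits at density band 184 from the core base, so 225 − 184 = 41 density bands formed after it.
Removing the 7 false density bands leaves 41 − 7 = 34 true density bands beyond the high-density stress band.
34 density bands at 2 per year is 34 / 2 = 17 years.
The density band at the growth surface is 2015 CE, so the high-density stress band dates to 2015 − 17 = 1998 CE.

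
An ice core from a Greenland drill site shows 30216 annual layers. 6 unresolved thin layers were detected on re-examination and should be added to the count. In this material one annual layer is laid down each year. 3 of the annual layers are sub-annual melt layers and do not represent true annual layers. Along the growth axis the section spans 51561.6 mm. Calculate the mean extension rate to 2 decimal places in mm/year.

True annual layer count = 30216 − 3 + 6 = 30219.
Mean rate = 51561.6 mm / 30219 years ≈ 1.71 mm/year.

1.71 mm/year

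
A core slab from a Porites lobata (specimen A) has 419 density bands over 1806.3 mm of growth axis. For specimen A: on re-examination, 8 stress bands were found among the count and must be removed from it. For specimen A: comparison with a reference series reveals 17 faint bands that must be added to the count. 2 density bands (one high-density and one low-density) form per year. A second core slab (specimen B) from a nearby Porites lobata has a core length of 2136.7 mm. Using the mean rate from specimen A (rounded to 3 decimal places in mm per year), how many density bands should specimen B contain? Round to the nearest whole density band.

Specimen A: correcting the raw count gives 419 − 8 + 17 = 428 true density bands.
Specimen A: 428 density bands at 2 per year is 428 / 2 = 214 years.
A: Mean rate = 1806.3 mm / 214 years ≈ 8.441 mm/yr.
Specimen B: 2136.7 mm / 8.441 mm per year = 253.13 years; at 2 density bands per year that is 253.13 × 2 ≈ 506 density bands.

506 density bands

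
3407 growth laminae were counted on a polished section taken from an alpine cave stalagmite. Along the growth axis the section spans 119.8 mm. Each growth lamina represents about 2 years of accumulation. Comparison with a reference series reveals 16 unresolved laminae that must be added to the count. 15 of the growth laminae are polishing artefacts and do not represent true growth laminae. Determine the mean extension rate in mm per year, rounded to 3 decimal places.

True growth lamina count = 3407 − 15 + 16 = 3408.
Multiplying by 2 years per growth lamina: 3408 × 2 = 6816 years.
119.8 mm over 6816 years gives 119.8 / 6816 ≈ 0.018 mm per year.

0.018 mm per year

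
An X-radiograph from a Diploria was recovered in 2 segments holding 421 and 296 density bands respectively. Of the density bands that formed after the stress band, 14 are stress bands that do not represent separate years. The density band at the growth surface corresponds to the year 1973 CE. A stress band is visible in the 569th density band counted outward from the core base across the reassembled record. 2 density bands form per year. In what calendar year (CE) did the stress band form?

1906 CE

Total density bands = 421 + 296 = 717.
717 − 569 = 148 density bands lie beyond the stress band toward the growth surface.
148 − 14 false = 134 true density bands after the stress band.
134 density bands at 2 per year is 134 / 2 = 67 years.
1973 − 67 = 1906 CE.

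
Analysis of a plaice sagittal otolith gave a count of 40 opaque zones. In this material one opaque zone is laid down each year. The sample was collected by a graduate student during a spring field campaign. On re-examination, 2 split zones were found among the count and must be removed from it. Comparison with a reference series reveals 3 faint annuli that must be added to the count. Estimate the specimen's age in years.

Adjusted count: 40 − 2 + 3 = 41 opaque zones.
One opaque zone per year makes the duration 41 years.

41 yr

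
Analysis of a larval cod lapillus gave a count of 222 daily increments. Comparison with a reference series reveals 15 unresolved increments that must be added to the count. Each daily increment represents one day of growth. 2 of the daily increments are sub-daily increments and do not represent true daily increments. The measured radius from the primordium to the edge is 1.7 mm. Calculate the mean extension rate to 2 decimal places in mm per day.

Correcting the raw count gives 222 − 2 + 15 = 235 true daily increments.
Mean rate = 1.7 mm / 235 days ≈ 0.01 mm per day.

0.01 mm per day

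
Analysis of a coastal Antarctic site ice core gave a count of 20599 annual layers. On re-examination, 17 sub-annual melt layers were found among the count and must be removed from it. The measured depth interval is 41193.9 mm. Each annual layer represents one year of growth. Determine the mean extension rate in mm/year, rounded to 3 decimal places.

2.001 mm/year

Correcting the raw count gives 20599 − 17 = 20582 true annual layers.
41193.9 mm over 20582 years gives 41193.9 / 20582 ≈ 2.001 mm/year.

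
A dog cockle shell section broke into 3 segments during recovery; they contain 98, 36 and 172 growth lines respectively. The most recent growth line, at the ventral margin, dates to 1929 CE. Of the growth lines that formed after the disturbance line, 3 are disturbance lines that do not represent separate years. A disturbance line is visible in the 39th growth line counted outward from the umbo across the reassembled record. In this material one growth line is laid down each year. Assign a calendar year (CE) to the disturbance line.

Total growth lines = 98 + 36 + 172 = 306.
Between growth line 39 and the ventral margin there are 306 − 39 = 267 growth lines.
Excluding 3 false growth lines: 267 − 3 = 264.
Counting back 264 years from 1929 CE places the disturbance line in 1929 − 264 = 1665 CE.

1665 CE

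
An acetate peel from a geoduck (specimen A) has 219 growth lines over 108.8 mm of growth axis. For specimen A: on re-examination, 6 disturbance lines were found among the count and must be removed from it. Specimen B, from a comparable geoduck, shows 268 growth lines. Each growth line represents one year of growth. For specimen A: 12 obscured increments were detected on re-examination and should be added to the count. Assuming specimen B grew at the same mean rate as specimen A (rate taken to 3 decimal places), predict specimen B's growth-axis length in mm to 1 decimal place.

129.7 mm

Specimen A: adjusted count: 219 − 6 + 12 = 225 growth lines.
A: Mean rate = 108.8 mm / 225 years ≈ 0.484 mm/yr.
Length of B = 0.484 × 268 = 129.7 mm.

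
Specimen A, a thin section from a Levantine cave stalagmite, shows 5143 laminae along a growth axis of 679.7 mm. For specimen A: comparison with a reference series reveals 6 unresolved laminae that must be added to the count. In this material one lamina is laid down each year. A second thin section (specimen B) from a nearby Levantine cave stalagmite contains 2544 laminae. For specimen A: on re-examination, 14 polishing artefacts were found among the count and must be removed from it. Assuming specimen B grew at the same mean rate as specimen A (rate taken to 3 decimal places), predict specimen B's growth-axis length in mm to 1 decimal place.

Specimen A: after corrections the count is 5143 − 14 + 6 = 5135 laminae.
A: Mean rate = 679.7 mm / 5135 years ≈ 0.132 mm/yr.
Length of B = 0.132 × 2544 = 335.8 mm.

335.8 mm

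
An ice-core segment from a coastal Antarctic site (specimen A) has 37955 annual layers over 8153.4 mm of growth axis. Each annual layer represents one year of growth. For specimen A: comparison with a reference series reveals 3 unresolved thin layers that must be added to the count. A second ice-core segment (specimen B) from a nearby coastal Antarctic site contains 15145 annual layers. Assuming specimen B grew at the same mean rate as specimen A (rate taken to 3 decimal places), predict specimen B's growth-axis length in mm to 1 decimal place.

Specimen A: adjusted count: 37955 + 3 = 37958 annual layers.
A: 8153.4 mm over 37958 years gives 8153.4 / 37958 ≈ 0.215 mm/yr.
Length of B = 0.215 × 15145 = 3256.2 mm.

3256.2 mm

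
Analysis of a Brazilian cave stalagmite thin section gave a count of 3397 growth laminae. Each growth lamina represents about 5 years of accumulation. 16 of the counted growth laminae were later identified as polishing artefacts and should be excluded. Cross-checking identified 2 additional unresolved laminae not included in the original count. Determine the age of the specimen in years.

16915 years

Correcting the raw count gives 3397 − 16 + 2 = 3383 true growth laminae.
Multiplying by 5 years per growth lamina: 3383 × 5 = 16915 years.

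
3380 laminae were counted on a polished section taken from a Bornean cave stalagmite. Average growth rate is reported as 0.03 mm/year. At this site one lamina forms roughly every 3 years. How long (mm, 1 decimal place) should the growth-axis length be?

304.2 mm

3380 laminae at 3 years each span 3380 × 3 = 10140 years.
10140 years at 0.03 mm/year gives 0.03 × 10140 = 304.2 mm.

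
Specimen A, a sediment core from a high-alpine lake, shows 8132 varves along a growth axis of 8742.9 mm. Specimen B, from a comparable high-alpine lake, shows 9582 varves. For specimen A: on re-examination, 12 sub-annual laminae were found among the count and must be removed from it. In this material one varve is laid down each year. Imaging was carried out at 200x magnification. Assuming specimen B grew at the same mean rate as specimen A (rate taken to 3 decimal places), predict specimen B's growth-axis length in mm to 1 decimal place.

Specimen A: correcting the raw count gives 8132 − 12 = 8120 true varves.
A: Mean rate = 8742.9 mm / 8120 years ≈ 1.077 mm/year.
Length of B = 1.077 × 9582 = 10319.8 mm.

10319.8 mm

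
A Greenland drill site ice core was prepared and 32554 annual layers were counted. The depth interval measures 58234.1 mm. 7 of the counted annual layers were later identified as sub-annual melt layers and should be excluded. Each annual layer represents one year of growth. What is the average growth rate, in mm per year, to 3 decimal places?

1.789 mm per year

After corrections the count is 32554 − 7 = 32547 annual layers.
Extension rate ≈ 58234.1 / 32547 = 1.789 mm per year.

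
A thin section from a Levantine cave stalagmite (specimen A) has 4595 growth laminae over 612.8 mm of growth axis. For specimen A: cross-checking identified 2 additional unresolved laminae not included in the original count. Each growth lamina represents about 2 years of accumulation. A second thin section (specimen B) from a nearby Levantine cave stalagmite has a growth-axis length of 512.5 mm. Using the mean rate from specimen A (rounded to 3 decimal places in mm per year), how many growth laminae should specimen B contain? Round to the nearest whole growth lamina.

Specimen A: adjusted count: 4595 + 2 = 4597 growth laminae.
Specimen A: 4597 growth laminae at 2 years each span 4597 × 2 = 9194 years.
A: 612.8 mm over 9194 years gives 612.8 / 9194 ≈ 0.067 mm/year.
For B, 512.5 / 0.067 = 7649.25 years; at 2 years per growth lamina that is 7649.25 / 2 ≈ 3825 growth laminae.

3825 growth laminae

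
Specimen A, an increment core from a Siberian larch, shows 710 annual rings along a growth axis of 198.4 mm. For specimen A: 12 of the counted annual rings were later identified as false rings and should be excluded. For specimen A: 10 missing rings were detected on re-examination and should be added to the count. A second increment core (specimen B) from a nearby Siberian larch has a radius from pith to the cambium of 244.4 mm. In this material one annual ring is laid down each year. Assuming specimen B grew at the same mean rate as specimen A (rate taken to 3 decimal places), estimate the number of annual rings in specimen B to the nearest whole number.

873 annual rings

Specimen A: after corrections the count is 710 − 12 + 10 = 708 annual rings.
A: Extension rate ≈ 198.4 / 708 = 0.280 mm/year.
Specimen B: 244.4 mm / 0.280 mm per year = 872.86 years ≈ 873 annual rings.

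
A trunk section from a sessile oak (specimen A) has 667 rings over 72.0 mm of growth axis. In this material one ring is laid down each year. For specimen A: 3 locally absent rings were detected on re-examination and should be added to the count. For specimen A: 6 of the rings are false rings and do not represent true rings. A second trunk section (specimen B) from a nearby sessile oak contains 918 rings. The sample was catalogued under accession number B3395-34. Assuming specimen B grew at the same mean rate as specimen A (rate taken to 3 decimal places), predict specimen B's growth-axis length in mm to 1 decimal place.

Specimen A: after corrections the count is 667 − 6 + 3 = 664 rings.
A: Mean rate = 72.0 mm / 664 years ≈ 0.108 mm per year.
Length of B = 0.108 × 918 = 99.1 mm.

99.1 mm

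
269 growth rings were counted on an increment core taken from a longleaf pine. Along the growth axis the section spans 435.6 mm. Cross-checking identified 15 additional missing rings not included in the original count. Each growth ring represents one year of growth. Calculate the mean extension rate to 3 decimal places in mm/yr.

Adjusted count: 269 + 15 = 284 growth rings.
Extension rate ≈ 435.6 / 284 = 1.534 mm/yr.

1.534 mm/yr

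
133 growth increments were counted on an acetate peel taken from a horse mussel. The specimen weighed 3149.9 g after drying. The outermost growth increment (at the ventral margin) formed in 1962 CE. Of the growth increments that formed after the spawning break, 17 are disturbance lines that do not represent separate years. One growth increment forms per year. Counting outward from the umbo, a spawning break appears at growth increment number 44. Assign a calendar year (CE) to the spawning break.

Between growth increment 44 and the ventral margin there are 133 − 44 = 89 growth increments.
Excluding 17 false growth increments: 89 − 17 = 72.
1962 − 72 = 1890 CE.

1890 CE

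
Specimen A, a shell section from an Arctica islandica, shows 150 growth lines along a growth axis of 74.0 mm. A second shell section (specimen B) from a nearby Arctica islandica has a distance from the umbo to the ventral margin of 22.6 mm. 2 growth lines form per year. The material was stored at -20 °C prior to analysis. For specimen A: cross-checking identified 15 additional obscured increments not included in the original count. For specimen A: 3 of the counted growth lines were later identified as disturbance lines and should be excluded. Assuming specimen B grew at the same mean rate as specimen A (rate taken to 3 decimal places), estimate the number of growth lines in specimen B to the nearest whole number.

49 growth lines

Specimen A: true growth line count = 150 − 3 + 15 = 162.
Specimen A: dividing by 2 growth lines per year: 162 / 2 = 81 years.
A: Extension rate ≈ 74.0 / 81 = 0.914 mm per year.
Specimen B: 22.6 mm / 0.914 mm per year = 24.73 years; at 2 growth lines per year that is 24.73 × 2 ≈ 49 growth lines.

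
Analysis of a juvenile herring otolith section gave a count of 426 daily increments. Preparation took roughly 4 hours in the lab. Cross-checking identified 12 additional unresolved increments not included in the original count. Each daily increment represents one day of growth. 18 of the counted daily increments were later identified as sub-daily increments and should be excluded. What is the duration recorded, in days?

True daily increment count = 426 − 18 + 12 = 420.
With a one-to-one daily increment periodicity this is 420 days.

420 days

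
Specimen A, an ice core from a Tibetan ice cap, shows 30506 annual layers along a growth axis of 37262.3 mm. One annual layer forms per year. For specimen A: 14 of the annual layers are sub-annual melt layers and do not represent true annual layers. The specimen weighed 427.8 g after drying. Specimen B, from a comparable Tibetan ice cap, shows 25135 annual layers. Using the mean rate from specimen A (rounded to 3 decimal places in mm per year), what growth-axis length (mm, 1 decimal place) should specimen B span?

30715.0 mm

Specimen A: after corrections the count is 30506 − 14 = 30492 annual layers.
A: Mean rate = 37262.3 mm / 30492 years ≈ 1.222 mm per year.
For B, 1.222 mm/year × 25135 years = 30715.0 mm.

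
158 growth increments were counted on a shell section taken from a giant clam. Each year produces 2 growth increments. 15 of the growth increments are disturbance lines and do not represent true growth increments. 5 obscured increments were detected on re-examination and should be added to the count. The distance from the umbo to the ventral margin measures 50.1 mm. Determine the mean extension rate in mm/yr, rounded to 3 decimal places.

Adjusted count: 158 − 15 + 5 = 148 growth increments.
With 2 growth increments per year, 148 / 2 = 74 years.
Extension rate ≈ 50.1 / 74 = 0.677 mm/yr.

0.677 mm/yr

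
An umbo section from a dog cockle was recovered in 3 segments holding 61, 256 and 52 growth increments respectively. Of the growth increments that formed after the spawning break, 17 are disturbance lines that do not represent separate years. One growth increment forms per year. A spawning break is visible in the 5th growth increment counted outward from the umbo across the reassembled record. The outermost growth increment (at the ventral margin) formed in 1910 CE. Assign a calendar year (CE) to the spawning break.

1563 CE

Total growth increments = 61 + 256 + 52 = 369.
The spawning break sits at growth increment 5 from the umbo, so 369 − 5 = 364 growth increments formed after it.
Removing the 17 false growth increments leaves 364 − 17 = 347 true growth increments beyond the spawning break.
Counting back 347 years from 1910 CE places the spawning break in 1910 − 347 = 1563 CE.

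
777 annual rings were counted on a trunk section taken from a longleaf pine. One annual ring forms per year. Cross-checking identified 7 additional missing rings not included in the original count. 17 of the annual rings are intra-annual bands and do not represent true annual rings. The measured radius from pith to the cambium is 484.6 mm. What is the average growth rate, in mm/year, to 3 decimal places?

True annual ring count = 777 − 17 + 7 = 767.
484.6 mm over 767 years gives 484.6 / 767 ≈ 0.632 mm/year.

0.632 mm/year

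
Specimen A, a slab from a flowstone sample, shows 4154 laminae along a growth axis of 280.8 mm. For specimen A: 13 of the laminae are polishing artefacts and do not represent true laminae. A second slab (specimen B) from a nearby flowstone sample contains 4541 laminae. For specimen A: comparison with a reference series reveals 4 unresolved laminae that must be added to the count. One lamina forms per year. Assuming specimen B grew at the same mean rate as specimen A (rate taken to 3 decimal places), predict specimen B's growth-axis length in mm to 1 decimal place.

308.8 mm

Specimen A: true lamina count = 4154 − 13 + 4 = 4145.
A: Mean rate = 280.8 mm / 4145 years ≈ 0.068 mm per year.
B's length ≈ 0.068 × 4541 = 308.8 mm.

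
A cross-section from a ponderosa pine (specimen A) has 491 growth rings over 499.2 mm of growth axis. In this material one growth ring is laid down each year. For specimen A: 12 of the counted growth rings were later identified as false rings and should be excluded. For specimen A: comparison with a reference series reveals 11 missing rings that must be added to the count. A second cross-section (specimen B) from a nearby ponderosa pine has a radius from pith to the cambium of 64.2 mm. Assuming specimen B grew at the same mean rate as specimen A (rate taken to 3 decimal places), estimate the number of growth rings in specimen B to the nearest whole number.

Specimen A: adjusted count: 491 − 12 + 11 = 490 growth rings.
A: 499.2 mm over 490 years gives 499.2 / 490 ≈ 1.019 mm/year.
For B, 64.2 / 1.019 = 63.00 years ≈ 63 growth rings.

63 growth rings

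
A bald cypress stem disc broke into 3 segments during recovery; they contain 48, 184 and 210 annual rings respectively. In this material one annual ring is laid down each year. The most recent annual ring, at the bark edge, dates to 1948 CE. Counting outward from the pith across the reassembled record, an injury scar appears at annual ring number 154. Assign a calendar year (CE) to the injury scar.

1660 CE

Total annual rings = 48 + 184 + 210 = 442.
442 − 154 = 288 annual rings lie beyond the injury scar toward the bark edge.
The annual ring at the bark edge is 1948 CE, so the injury scar dates to 1948 − 288 = 1660 CE.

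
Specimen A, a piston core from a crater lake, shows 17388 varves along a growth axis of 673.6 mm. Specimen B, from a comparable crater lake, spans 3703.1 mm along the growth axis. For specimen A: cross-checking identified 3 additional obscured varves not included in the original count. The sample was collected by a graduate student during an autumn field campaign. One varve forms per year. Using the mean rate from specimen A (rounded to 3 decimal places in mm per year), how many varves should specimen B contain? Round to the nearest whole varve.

94951 varves

Specimen A: correcting the raw count gives 17388 + 3 = 17391 true varves.
A: Mean rate = 673.6 mm / 17391 years ≈ 0.039 mm per year.
Specimen B: 3703.1 mm / 0.039 mm per year = 94951.28 years ≈ 94951 varves.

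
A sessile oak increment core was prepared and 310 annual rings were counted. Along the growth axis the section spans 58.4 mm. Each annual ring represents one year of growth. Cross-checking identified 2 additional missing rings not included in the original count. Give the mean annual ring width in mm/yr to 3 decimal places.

True annual ring count = 310 + 2 = 312.
Mean rate = 58.4 mm / 312 years ≈ 0.187 mm/yr.

0.187 mm/yr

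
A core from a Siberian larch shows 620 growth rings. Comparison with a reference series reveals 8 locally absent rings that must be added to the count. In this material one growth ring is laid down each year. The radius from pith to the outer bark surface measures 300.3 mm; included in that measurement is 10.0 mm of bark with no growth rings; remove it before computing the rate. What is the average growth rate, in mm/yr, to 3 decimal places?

0.462 mm/yr

Correcting the raw count gives 620 + 8 = 628 true growth rings.
The growth record spans 300.3 − 10.0 = 290.3 mm.
Mean rate = 290.3 mm / 628 years ≈ 0.462 mm/yr.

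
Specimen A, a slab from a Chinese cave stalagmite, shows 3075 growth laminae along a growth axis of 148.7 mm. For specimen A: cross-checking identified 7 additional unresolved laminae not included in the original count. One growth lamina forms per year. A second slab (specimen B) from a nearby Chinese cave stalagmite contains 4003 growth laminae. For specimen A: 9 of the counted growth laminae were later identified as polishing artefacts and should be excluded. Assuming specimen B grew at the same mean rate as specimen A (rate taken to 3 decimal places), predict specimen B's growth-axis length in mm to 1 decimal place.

192.1 mm

Specimen A: after corrections the count is 3075 − 9 + 7 = 3073 growth laminae.
A: Extension rate ≈ 148.7 / 3073 = 0.048 mm/year.
B's length ≈ 0.048 × 4003 = 192.1 mm.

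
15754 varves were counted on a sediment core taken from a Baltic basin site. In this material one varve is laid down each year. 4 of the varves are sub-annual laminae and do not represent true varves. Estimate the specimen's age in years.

Correcting the raw count gives 15754 − 4 = 15750 true varves.
With a one-to-one varve periodicity this is 15750 years.

15750 years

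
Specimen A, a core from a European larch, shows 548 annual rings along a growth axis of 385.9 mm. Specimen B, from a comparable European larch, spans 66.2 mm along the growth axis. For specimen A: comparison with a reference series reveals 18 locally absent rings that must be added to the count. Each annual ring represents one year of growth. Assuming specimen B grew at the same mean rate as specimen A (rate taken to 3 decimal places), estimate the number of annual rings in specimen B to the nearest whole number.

97 annual rings

Specimen A: correcting the raw count gives 548 + 18 = 566 true annual rings.
A: Mean rate = 385.9 mm / 566 years ≈ 0.682 mm/year.
For B, 66.2 / 0.682 = 97.07 years ≈ 97 annual rings.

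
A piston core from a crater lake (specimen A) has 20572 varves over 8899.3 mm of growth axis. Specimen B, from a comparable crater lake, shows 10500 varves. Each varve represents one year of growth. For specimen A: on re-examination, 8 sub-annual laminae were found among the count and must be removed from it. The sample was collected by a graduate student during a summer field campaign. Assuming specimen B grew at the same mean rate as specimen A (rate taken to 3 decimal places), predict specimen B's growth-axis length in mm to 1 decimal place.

Specimen A: correcting the raw count gives 20572 − 8 = 20564 true varves.
A: 8899.3 mm over 20564 years gives 8899.3 / 20564 ≈ 0.433 mm/year.
B's length ≈ 0.433 × 10500 = 4546.5 mm.

4546.5 mm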